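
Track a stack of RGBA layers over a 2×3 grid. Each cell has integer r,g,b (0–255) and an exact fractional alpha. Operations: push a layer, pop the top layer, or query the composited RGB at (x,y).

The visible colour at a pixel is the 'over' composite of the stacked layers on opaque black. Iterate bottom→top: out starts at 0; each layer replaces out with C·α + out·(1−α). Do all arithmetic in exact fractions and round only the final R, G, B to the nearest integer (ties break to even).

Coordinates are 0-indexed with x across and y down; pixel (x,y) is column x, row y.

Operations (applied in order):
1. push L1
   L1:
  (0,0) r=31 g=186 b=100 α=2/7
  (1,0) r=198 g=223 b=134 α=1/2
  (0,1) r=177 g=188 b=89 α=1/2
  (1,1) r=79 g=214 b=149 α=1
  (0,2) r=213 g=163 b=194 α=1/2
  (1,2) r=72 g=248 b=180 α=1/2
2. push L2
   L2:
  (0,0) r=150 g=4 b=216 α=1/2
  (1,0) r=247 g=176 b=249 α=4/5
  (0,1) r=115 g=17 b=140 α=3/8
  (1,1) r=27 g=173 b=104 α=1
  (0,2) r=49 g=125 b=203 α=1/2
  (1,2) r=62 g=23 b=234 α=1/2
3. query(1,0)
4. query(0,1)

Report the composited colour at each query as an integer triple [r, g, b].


query (1,0) [L1,L2] — begin 0,0,0
after L1 α=1/2: [99, 223/2, 67]
after L2 α=4/5: [1087/5, 1631/10, 1063/5]
rounded: [217, 163, 213]

(0,1) stack=L1,L2; from [0,0,0]:
after L1 α=1/2: [177/2, 94, 89/2]
after L2 α=3/8: [1575/16, 521/8, 1285/16]
rounded: [98, 65, 80]


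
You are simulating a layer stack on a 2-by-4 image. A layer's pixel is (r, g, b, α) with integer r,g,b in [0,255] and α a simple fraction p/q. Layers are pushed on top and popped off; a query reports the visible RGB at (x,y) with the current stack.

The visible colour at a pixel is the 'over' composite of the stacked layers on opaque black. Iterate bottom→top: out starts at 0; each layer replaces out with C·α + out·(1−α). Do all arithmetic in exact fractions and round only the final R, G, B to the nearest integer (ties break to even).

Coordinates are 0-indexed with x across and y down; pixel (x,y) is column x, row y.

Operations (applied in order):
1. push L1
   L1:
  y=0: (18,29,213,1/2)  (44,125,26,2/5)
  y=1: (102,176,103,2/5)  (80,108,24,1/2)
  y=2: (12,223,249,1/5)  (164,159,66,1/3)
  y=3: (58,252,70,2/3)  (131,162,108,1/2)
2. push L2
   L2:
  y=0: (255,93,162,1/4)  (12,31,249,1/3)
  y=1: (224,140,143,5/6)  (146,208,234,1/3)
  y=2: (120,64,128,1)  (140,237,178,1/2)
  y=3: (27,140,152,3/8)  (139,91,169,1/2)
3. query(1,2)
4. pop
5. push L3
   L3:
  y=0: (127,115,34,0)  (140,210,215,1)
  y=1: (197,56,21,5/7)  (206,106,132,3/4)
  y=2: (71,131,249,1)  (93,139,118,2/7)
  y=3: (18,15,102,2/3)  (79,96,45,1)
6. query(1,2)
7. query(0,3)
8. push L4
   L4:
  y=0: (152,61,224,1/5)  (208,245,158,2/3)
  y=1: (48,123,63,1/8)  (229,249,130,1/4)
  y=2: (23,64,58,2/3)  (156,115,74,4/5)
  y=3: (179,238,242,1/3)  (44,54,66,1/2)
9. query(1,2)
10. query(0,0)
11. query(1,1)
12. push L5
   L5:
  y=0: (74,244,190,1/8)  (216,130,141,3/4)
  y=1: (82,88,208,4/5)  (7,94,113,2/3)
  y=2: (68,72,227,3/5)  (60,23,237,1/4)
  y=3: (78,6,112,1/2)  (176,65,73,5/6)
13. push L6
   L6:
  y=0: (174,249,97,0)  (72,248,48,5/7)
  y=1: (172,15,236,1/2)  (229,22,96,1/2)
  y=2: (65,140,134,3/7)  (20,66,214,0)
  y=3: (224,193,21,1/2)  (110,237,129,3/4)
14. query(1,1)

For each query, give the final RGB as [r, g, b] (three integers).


query (1,2) [L1,L2] — begin 0,0,0
L1 α=1/3: [164/3, 53, 22]
L2 α=1/2: [292/3, 145, 100]
rounded: [97, 145, 100]

query (1,2) [L1,L3] — begin 0,0,0
after L1 α=1/3: [164/3, 53, 22]
after L3 α=2/7: [1378/21, 543/7, 346/7]
= [66, 78, 49]

(0,3) stack=L1,L3; from [0,0,0]:
+L1 (α=2/3) → [116/3, 168, 140/3]
+L3 (α=2/3) → [224/9, 66, 752/9]
= [25, 66, 84]

(1,2) stack=L1,L3,L4; from [0,0,0]:
after L1 α=1/3: [164/3, 53, 22]
after L3 α=2/7: [1378/21, 543/7, 346/7]
after L4 α=4/5: [14482/105, 3763/35, 2418/35]
= [138, 108, 69]

at x=0,y=0 over L1,L3,L4:
after L1 α=1/2: [9, 29/2, 213/2]
after L3 α=0: [9, 29/2, 213/2]
after L4 α=1/5: [188/5, 119/5, 130]
= [38, 24, 130]

at x=1,y=1 over L1,L3,L4:
after L1 α=1/2: [40, 54, 12]
after L3 α=3/4: [329/2, 93, 102]
after L4 α=1/4: [1445/8, 132, 109]
rounded: [181, 132, 109]

query (1,1) [L1,L3,L4,L5,L6] — begin 0,0,0
L1 α=1/2: [40, 54, 12]
L3 α=3/4: [329/2, 93, 102]
L4 α=1/4: [1445/8, 132, 109]
L5 α=2/3: [519/8, 320/3, 335/3]
L6 α=1/2: [2351/16, 193/3, 623/6]
rounded: [147, 64, 104]


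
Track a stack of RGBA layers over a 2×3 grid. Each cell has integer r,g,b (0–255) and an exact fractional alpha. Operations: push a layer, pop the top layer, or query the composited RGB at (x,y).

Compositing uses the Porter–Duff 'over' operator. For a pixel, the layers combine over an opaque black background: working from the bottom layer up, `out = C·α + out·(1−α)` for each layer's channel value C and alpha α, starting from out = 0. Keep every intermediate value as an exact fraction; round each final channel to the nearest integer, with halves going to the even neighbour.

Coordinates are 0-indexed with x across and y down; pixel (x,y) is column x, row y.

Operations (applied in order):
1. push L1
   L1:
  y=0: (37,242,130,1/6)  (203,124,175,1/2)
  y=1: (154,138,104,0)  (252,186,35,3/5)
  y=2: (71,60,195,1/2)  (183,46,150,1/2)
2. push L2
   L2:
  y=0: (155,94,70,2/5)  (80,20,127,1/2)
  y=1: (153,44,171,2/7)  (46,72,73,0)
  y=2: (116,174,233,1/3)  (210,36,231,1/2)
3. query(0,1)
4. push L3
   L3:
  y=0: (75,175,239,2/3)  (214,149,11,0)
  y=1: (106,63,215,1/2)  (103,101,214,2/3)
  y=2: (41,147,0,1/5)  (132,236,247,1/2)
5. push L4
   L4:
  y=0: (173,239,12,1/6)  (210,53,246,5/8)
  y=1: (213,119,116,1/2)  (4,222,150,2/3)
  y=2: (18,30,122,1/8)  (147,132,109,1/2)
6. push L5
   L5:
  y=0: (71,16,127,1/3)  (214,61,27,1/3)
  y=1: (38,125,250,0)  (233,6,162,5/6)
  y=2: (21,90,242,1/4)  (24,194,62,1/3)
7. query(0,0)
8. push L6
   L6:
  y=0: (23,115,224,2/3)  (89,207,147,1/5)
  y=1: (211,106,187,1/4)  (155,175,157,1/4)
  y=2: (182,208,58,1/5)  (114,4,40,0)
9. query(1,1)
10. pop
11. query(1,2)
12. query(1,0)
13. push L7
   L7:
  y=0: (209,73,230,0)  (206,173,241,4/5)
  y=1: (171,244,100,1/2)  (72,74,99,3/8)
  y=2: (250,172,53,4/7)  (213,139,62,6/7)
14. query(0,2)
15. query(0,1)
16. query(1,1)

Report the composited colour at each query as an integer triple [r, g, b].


query (0,1) [L1,L2] — begin 0,0,0
+L1 (α=0) → [0, 0, 0]
+L2 (α=2/7) → [306/7, 88/7, 342/7]
= [44, 13, 49]

(0,0) stack=L1,L2,L3,L4,L5; from [0,0,0]:
after L1 α=1/6: [37/6, 121/3, 65/3]
after L2 α=2/5: [657/10, 309/5, 41]
after L3 α=2/3: [719/10, 2059/15, 173]
after L4 α=1/6: [355/4, 1388/9, 877/6]
after L5 α=1/3: [497/6, 2920/27, 1258/9]
→ [83, 108, 140]

(1,1) stack=L1,L2,L3,L4,L5,L6; from [0,0,0]:
+L1 (α=3/5) → [756/5, 558/5, 21]
+L2 (α=0) → [756/5, 558/5, 21]
+L3 (α=2/3) → [1786/15, 1568/15, 449/3]
+L4 (α=2/3) → [1906/45, 8228/45, 1349/9]
+L5 (α=5/6) → [54331/270, 4789/135, 8639/54]
+L6 (α=1/4) → [68281/360, 3166/45, 11465/72]
rounded: [190, 70, 159]

at x=1,y=2 over L1,L2,L3,L4,L5:
after L1 α=1/2: [183/2, 23, 75]
after L2 α=1/2: [603/4, 59/2, 153]
after L3 α=1/2: [1131/8, 531/4, 200]
after L4 α=1/2: [2307/16, 1059/8, 309/2]
after L5 α=1/3: [833/8, 1835/12, 371/3]
= [104, 153, 124]

query (1,0) [L1,L2,L3,L4,L5] — begin 0,0,0
after L1 α=1/2: [203/2, 62, 175/2]
after L2 α=1/2: [363/4, 41, 429/4]
after L3 α=0: [363/4, 41, 429/4]
after L4 α=5/8: [5289/32, 97/2, 6207/32]
after L5 α=1/3: [8713/48, 158/3, 2213/16]
= [182, 53, 138]

query (0,2) [L1,L2,L3,L4,L5,L7] — begin 0,0,0
+L1 (α=1/2) → [71/2, 30, 195/2]
+L2 (α=1/3) → [187/3, 78, 428/3]
+L3 (α=1/5) → [871/15, 459/5, 1712/15]
+L4 (α=1/8) → [6367/120, 3363/40, 6907/60]
+L5 (α=1/4) → [7207/160, 13689/160, 11747/80]
+L7 (α=4/7) → [181621/1120, 151147/1120, 52201/560]
→ [162, 135, 93]

query (0,1) [L1,L2,L3,L4,L5,L7] — begin 0,0,0
+L1 (α=0) → [0, 0, 0]
+L2 (α=2/7) → [306/7, 88/7, 342/7]
+L3 (α=1/2) → [524/7, 529/14, 1847/14]
+L4 (α=1/2) → [2015/14, 2195/28, 3471/28]
+L5 (α=0) → [2015/14, 2195/28, 3471/28]
+L7 (α=1/2) → [4409/28, 9027/56, 6271/56]
= [157, 161, 112]

(1,1) stack=L1,L2,L3,L4,L5,L7; from [0,0,0]:
+L1 (α=3/5) → [756/5, 558/5, 21]
+L2 (α=0) → [756/5, 558/5, 21]
+L3 (α=2/3) → [1786/15, 1568/15, 449/3]
+L4 (α=2/3) → [1906/45, 8228/45, 1349/9]
+L5 (α=5/6) → [54331/270, 4789/135, 8639/54]
+L7 (α=3/8) → [65995/432, 10783/216, 59233/432]
= [153, 50, 137]


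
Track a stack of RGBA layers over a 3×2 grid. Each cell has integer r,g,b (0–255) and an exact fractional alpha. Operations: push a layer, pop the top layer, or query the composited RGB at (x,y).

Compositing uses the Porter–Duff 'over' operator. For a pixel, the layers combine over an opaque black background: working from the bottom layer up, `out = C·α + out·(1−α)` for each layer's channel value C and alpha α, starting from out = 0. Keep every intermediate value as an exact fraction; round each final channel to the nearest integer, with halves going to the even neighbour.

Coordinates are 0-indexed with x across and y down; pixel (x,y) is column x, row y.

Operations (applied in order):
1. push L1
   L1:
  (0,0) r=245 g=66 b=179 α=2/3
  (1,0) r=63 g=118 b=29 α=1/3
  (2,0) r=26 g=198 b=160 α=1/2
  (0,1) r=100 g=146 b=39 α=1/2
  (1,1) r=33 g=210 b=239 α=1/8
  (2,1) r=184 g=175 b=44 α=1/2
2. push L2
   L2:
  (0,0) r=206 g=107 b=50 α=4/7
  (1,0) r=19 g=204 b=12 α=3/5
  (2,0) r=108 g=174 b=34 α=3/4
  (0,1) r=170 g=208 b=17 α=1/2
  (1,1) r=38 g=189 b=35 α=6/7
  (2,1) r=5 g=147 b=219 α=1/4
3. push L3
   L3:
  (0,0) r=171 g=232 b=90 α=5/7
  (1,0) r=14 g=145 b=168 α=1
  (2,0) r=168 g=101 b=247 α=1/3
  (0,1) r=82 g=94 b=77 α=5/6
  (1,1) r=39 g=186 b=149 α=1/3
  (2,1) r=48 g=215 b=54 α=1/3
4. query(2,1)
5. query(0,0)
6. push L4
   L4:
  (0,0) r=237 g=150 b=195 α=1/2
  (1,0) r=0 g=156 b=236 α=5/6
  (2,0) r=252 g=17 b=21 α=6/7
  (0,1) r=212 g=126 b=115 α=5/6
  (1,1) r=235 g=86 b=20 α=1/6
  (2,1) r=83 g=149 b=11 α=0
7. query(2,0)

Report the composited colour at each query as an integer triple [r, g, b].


at x=2,y=1 over L1,L2,L3:
L1 α=1/2: [92, 175/2, 22]
L2 α=1/4: [281/4, 819/8, 285/4]
L3 α=1/3: [377/6, 1679/12, 131/2]
= [63, 140, 66]

at x=0,y=0 over L1,L2,L3:
after L1 α=2/3: [490/3, 44, 358/3]
after L2 α=4/7: [1314/7, 80, 558/7]
after L3 α=5/7: [8613/49, 1320/7, 4266/49]
rounded: [176, 189, 87]

at x=2,y=0 over L1,L2,L3,L4:
after L1 α=1/2: [13, 99, 80]
after L2 α=3/4: [337/4, 621/4, 91/2]
after L3 α=1/3: [673/6, 823/6, 338/3]
after L4 α=6/7: [9745/42, 205/6, 716/21]
→ [232, 34, 34]


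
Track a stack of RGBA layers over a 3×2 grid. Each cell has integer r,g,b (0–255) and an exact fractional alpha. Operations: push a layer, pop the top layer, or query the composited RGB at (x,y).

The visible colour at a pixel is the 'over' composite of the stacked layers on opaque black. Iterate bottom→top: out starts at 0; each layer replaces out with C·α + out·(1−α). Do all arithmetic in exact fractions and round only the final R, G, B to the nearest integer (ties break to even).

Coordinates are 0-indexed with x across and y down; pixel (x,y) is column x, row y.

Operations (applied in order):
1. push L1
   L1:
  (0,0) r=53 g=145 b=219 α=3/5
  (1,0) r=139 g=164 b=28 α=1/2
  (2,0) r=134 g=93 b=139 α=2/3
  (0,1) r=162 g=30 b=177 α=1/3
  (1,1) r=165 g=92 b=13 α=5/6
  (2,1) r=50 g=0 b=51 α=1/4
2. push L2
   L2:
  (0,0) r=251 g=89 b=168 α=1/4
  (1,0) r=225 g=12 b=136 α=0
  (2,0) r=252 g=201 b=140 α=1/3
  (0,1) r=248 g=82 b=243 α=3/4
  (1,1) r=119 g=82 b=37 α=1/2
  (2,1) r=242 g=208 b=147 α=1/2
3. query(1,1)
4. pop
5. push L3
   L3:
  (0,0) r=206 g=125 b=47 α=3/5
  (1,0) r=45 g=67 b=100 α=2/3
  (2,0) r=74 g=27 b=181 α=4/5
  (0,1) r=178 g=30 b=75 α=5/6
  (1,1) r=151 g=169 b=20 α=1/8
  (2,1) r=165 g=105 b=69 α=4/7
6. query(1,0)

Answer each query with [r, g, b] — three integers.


(1,1) stack=L1,L2; from [0,0,0]:
+L1 (α=5/6) → [275/2, 230/3, 65/6]
+L2 (α=1/2) → [513/4, 238/3, 287/12]
→ [128, 79, 24]

query (1,0) [L1,L3] — begin 0,0,0
+L1 (α=1/2) → [139/2, 82, 14]
+L3 (α=2/3) → [319/6, 72, 214/3]
rounded: [53, 72, 71]


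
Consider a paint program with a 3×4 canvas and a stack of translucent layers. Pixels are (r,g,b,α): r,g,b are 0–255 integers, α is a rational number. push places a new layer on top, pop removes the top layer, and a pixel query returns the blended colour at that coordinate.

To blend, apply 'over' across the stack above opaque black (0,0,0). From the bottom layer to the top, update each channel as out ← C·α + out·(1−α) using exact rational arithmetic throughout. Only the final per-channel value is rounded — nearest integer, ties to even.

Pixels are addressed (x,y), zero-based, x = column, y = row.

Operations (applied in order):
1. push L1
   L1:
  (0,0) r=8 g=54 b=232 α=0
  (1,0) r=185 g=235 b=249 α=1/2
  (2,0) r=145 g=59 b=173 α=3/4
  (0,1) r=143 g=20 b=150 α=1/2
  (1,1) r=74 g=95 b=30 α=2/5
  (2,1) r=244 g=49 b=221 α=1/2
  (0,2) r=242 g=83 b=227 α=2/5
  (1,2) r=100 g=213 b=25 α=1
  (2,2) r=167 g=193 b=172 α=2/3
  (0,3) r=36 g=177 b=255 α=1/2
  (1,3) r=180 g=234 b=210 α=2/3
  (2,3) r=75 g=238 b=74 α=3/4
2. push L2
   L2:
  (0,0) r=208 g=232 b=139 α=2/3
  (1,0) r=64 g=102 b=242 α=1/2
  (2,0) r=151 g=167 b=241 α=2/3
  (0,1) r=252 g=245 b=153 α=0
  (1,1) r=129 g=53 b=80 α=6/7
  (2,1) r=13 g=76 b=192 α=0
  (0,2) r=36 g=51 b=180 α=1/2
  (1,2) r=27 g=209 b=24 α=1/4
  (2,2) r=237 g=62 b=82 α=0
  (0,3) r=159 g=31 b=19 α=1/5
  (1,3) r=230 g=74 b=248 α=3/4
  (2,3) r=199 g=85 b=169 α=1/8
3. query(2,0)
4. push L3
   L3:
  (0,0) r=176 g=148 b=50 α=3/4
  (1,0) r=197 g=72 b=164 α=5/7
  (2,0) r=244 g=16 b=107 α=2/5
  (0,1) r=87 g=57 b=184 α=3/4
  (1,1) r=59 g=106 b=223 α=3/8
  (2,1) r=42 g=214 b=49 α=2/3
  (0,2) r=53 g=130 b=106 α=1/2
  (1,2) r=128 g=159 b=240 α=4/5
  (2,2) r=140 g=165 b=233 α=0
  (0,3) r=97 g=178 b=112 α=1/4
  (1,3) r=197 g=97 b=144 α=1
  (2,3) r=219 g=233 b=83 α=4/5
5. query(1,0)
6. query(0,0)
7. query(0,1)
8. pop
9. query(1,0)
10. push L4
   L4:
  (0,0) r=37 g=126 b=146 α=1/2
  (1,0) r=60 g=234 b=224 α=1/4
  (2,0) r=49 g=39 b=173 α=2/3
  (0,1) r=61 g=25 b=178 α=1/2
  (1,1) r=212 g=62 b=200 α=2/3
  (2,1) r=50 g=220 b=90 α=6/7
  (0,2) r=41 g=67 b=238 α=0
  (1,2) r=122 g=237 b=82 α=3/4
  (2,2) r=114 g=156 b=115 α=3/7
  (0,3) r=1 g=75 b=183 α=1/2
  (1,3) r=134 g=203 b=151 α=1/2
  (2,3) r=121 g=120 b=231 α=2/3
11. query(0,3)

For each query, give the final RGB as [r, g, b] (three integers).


(2,0) stack=L1,L2; from [0,0,0]:
after L1 α=3/4: [435/4, 177/4, 519/4]
after L2 α=2/3: [1643/12, 1513/12, 2447/12]
rounded: [137, 126, 204]

query (1,0) [L1,L2,L3] — begin 0,0,0
+L1 (α=1/2) → [185/2, 235/2, 249/2]
+L2 (α=1/2) → [313/4, 439/4, 733/4]
+L3 (α=5/7) → [2283/14, 1159/14, 339/2]
= [163, 83, 170]

at x=0,y=0 over L1,L2,L3:
+L1 (α=0) → [0, 0, 0]
+L2 (α=2/3) → [416/3, 464/3, 278/3]
+L3 (α=3/4) → [500/3, 449/3, 182/3]
→ [167, 150, 61]

query (0,1) [L1,L2,L3] — begin 0,0,0
after L1 α=1/2: [143/2, 10, 75]
after L2 α=0: [143/2, 10, 75]
after L3 α=3/4: [665/8, 181/4, 627/4]
= [83, 45, 157]

at x=1,y=0 over L1,L2:
after L1 α=1/2: [185/2, 235/2, 249/2]
after L2 α=1/2: [313/4, 439/4, 733/4]
= [78, 110, 183]

(0,3) stack=L1,L2,L4; from [0,0,0]:
after L1 α=1/2: [18, 177/2, 255/2]
after L2 α=1/5: [231/5, 77, 529/5]
after L4 α=1/2: [118/5, 76, 722/5]
→ [24, 76, 144]


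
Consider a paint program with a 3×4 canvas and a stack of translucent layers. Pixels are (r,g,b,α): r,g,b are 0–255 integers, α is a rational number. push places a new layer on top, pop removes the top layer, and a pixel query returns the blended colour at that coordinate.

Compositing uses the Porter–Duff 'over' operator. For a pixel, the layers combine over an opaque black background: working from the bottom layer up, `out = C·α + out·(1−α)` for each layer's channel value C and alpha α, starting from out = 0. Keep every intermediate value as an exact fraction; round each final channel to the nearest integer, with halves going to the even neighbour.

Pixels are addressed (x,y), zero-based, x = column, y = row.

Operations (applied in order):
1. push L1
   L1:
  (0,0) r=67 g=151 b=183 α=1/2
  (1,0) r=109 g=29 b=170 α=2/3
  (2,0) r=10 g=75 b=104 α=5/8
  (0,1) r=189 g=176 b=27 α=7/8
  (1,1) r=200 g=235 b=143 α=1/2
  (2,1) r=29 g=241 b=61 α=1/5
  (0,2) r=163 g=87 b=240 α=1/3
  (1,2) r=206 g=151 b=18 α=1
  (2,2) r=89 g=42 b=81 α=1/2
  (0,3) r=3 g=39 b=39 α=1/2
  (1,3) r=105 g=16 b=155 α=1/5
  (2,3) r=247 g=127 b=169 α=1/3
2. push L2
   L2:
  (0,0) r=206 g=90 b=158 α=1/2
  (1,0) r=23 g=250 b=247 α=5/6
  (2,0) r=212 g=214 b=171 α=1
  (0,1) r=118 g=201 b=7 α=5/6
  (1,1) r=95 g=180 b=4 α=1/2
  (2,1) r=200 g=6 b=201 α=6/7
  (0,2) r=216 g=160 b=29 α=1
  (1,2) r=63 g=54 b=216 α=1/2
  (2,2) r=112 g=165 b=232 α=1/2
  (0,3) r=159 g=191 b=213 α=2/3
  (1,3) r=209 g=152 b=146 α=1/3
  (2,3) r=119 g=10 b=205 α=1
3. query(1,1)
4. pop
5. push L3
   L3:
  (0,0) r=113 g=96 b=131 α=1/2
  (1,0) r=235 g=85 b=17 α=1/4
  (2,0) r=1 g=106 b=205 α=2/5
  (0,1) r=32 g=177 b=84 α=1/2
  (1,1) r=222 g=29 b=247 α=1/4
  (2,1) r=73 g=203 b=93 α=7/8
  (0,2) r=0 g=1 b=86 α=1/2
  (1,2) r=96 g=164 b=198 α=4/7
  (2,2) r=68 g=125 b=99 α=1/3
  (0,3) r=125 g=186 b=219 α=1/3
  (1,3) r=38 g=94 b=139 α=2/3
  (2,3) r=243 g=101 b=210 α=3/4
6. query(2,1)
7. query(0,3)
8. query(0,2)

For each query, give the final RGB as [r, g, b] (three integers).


query (1,1) [L1,L2] — begin 0,0,0
L1 α=1/2: [100, 235/2, 143/2]
L2 α=1/2: [195/2, 595/4, 151/4]
→ [98, 149, 38]

query (2,1) [L1,L3] — begin 0,0,0
+L1 (α=1/5) → [29/5, 241/5, 61/5]
+L3 (α=7/8) → [323/5, 3673/20, 829/10]
→ [65, 184, 83]

query (0,3) [L1,L3] — begin 0,0,0
L1 α=1/2: [3/2, 39/2, 39/2]
L3 α=1/3: [128/3, 75, 86]
→ [43, 75, 86]

at x=0,y=2 over L1,L3:
after L1 α=1/3: [163/3, 29, 80]
after L3 α=1/2: [163/6, 15, 83]
rounded: [27, 15, 83]


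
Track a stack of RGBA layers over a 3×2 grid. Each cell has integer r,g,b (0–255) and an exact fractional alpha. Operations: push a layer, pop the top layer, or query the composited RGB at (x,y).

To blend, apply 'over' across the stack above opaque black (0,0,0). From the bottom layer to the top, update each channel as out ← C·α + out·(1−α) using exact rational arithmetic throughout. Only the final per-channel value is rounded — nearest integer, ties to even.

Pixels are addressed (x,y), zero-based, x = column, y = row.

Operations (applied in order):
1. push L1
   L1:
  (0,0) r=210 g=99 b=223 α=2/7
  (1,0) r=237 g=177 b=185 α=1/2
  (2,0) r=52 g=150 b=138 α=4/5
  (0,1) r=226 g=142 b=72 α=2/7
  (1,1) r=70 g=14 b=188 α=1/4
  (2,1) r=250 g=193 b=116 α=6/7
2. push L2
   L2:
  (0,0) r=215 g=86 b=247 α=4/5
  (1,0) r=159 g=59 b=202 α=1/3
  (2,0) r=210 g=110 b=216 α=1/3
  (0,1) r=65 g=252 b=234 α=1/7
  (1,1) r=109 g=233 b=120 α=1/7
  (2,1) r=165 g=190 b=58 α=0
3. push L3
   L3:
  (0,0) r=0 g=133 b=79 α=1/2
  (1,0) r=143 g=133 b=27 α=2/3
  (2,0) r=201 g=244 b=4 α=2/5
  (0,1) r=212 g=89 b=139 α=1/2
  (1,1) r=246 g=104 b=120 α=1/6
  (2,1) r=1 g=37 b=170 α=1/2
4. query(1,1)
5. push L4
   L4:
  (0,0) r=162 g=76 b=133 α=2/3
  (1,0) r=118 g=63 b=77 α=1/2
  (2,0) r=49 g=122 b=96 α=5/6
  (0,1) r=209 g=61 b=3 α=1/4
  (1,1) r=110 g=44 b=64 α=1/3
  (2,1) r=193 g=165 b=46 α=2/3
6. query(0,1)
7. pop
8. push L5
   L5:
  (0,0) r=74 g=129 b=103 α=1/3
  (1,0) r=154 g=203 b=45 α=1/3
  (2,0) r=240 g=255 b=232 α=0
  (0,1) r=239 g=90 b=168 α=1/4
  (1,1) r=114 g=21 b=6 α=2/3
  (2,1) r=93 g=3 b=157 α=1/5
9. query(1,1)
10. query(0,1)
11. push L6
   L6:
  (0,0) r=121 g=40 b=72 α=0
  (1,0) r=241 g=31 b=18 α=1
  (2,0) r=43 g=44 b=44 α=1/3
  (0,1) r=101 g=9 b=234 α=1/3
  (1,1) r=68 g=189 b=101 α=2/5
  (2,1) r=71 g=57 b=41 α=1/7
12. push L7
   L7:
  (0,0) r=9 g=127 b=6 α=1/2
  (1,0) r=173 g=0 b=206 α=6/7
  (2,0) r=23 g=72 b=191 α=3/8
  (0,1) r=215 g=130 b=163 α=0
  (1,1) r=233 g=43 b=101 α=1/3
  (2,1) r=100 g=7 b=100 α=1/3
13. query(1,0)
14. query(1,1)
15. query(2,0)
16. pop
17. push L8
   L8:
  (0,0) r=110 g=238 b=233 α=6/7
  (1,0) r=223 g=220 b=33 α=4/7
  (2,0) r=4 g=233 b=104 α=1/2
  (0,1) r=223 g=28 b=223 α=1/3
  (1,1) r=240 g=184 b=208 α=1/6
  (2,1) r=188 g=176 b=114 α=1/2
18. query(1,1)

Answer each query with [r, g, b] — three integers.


(1,1) stack=L1,L2,L3; from [0,0,0]:
L1 α=1/4: [35/2, 7/2, 47]
L2 α=1/7: [214/7, 254/7, 402/7]
L3 α=1/6: [1396/21, 333/7, 475/7]
rounded: [66, 48, 68]

at x=0,y=1 over L1,L2,L3,L4:
+L1 (α=2/7) → [452/7, 284/7, 144/7]
+L2 (α=1/7) → [3167/49, 3468/49, 2502/49]
+L3 (α=1/2) → [13555/98, 7829/98, 9313/98]
+L4 (α=1/4) → [61147/392, 29465/392, 28233/392]
→ [156, 75, 72]

at x=1,y=1 over L1,L2,L3,L5:
+L1 (α=1/4) → [35/2, 7/2, 47]
+L2 (α=1/7) → [214/7, 254/7, 402/7]
+L3 (α=1/6) → [1396/21, 333/7, 475/7]
+L5 (α=2/3) → [6184/63, 209/7, 559/21]
→ [98, 30, 27]

(0,1) stack=L1,L2,L3,L5; from [0,0,0]:
+L1 (α=2/7) → [452/7, 284/7, 144/7]
+L2 (α=1/7) → [3167/49, 3468/49, 2502/49]
+L3 (α=1/2) → [13555/98, 7829/98, 9313/98]
+L5 (α=1/4) → [64087/392, 32307/392, 44403/392]
rounded: [163, 82, 113]

(1,0) stack=L1,L2,L3,L5,L6,L7; from [0,0,0]:
+L1 (α=1/2) → [237/2, 177/2, 185/2]
+L2 (α=1/3) → [132, 236/3, 129]
+L3 (α=2/3) → [418/3, 1034/9, 61]
+L5 (α=1/3) → [1298/9, 3895/27, 167/3]
+L6 (α=1) → [241, 31, 18]
+L7 (α=6/7) → [1279/7, 31/7, 1254/7]
rounded: [183, 4, 179]

at x=1,y=1 over L1,L2,L3,L5,L6,L7:
after L1 α=1/4: [35/2, 7/2, 47]
after L2 α=1/7: [214/7, 254/7, 402/7]
after L3 α=1/6: [1396/21, 333/7, 475/7]
after L5 α=2/3: [6184/63, 209/7, 559/21]
after L6 α=2/5: [1808/21, 3273/35, 1973/35]
after L7 α=1/3: [8509/63, 8051/105, 7481/105]
→ [135, 77, 71]

(2,0) stack=L1,L2,L3,L5,L6,L7; from [0,0,0]:
+L1 (α=4/5) → [208/5, 120, 552/5]
+L2 (α=1/3) → [1466/15, 350/3, 728/5]
+L3 (α=2/5) → [3476/25, 838/5, 2224/25]
+L5 (α=0) → [3476/25, 838/5, 2224/25]
+L6 (α=1/3) → [8027/75, 632/5, 5548/75]
+L7 (α=3/8) → [4531/60, 106, 14143/120]
→ [76, 106, 118]

query (1,1) [L1,L2,L3,L5,L6,L8] — begin 0,0,0
after L1 α=1/4: [35/2, 7/2, 47]
after L2 α=1/7: [214/7, 254/7, 402/7]
after L3 α=1/6: [1396/21, 333/7, 475/7]
after L5 α=2/3: [6184/63, 209/7, 559/21]
after L6 α=2/5: [1808/21, 3273/35, 1973/35]
after L8 α=1/6: [7040/63, 4561/42, 1143/14]
= [112, 109, 82]


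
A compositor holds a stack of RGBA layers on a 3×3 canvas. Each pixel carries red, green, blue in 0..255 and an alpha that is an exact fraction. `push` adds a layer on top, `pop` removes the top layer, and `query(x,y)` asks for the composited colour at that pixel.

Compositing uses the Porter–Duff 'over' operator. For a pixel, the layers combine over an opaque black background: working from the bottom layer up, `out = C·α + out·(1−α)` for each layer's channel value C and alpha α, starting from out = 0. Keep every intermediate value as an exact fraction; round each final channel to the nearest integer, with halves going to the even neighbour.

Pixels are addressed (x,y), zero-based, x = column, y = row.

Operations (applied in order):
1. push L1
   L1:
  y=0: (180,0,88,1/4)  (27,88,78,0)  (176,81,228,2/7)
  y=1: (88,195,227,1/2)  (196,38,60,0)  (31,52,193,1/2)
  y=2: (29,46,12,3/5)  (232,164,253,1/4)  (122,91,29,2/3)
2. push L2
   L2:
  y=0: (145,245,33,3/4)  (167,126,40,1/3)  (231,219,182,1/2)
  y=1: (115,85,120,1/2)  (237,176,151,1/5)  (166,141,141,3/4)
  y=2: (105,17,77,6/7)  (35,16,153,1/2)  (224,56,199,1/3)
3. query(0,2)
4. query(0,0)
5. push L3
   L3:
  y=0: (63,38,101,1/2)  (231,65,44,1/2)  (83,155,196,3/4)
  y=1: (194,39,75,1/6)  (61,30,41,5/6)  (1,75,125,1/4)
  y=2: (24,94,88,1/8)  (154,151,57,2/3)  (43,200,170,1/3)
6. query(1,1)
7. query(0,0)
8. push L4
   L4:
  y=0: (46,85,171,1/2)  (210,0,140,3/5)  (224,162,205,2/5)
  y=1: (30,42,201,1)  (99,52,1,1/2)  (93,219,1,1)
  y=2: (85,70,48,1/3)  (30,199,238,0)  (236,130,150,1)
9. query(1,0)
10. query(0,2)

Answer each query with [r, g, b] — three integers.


(0,2) stack=L1,L2; from [0,0,0]:
+L1 (α=3/5) → [87/5, 138/5, 36/5]
+L2 (α=6/7) → [3237/35, 648/35, 2346/35]
= [92, 19, 67]

at x=0,y=0 over L1,L2:
+L1 (α=1/4) → [45, 0, 22]
+L2 (α=3/4) → [120, 735/4, 121/4]
= [120, 184, 30]

(1,1) stack=L1,L2,L3; from [0,0,0]:
+L1 (α=0) → [0, 0, 0]
+L2 (α=1/5) → [237/5, 176/5, 151/5]
+L3 (α=5/6) → [881/15, 463/15, 196/5]
rounded: [59, 31, 39]

at x=0,y=0 over L1,L2,L3:
L1 α=1/4: [45, 0, 22]
L2 α=3/4: [120, 735/4, 121/4]
L3 α=1/2: [183/2, 887/8, 525/8]
→ [92, 111, 66]

query (1,0) [L1,L2,L3,L4] — begin 0,0,0
L1 α=0: [0, 0, 0]
L2 α=1/3: [167/3, 42, 40/3]
L3 α=1/2: [430/3, 107/2, 86/3]
L4 α=3/5: [550/3, 107/5, 1432/15]
= [183, 21, 95]

at x=0,y=2 over L1,L2,L3,L4:
L1 α=3/5: [87/5, 138/5, 36/5]
L2 α=6/7: [3237/35, 648/35, 2346/35]
L3 α=1/8: [3357/40, 559/20, 1393/20]
L4 α=1/3: [5057/60, 1259/30, 1873/30]
= [84, 42, 62]


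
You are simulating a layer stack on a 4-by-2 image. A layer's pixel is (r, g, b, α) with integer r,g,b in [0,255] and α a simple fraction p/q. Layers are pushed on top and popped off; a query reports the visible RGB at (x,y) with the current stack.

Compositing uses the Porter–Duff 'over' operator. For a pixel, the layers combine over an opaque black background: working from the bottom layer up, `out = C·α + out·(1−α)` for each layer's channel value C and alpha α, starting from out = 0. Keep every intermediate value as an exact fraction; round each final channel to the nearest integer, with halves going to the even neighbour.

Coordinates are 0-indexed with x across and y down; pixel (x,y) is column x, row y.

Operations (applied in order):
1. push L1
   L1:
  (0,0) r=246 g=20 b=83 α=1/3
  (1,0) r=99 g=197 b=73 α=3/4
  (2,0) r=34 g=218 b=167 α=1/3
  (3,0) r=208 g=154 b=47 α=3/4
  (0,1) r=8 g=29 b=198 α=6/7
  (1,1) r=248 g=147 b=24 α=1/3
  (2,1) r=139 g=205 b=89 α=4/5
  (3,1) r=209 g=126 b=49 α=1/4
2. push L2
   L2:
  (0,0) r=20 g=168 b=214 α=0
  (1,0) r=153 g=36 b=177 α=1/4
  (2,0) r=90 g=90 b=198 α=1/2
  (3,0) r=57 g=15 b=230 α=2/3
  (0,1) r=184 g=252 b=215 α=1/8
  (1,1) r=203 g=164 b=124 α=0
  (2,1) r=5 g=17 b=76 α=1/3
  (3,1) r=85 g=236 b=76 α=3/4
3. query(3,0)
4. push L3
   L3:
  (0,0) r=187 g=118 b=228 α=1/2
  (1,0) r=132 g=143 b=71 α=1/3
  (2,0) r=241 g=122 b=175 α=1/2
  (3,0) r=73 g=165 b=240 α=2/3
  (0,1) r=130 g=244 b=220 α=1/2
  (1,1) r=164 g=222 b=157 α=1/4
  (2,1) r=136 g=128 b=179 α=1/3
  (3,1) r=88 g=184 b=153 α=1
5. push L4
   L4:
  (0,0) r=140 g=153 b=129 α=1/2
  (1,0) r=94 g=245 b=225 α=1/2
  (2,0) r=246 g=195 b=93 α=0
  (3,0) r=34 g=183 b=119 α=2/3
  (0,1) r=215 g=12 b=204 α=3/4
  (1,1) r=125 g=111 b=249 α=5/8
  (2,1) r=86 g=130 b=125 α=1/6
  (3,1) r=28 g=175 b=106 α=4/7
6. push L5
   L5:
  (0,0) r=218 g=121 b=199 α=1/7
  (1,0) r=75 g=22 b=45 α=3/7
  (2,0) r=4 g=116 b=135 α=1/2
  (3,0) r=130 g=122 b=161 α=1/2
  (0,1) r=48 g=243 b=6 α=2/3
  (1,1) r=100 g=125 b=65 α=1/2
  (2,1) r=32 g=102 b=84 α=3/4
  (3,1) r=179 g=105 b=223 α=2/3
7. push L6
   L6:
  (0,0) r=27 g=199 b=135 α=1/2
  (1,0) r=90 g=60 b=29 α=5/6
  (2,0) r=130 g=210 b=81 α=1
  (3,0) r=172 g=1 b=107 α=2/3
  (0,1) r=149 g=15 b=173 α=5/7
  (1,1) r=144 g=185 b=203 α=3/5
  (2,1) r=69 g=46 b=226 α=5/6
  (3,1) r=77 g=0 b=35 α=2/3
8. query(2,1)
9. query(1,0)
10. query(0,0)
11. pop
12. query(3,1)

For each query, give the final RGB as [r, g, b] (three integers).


query (3,0) [L1,L2] — begin 0,0,0
+L1 (α=3/4) → [156, 231/2, 141/4]
+L2 (α=2/3) → [90, 97/2, 1981/12]
rounded: [90, 48, 165]

(2,1) stack=L1,L2,L3,L4,L5,L6; from [0,0,0]:
L1 α=4/5: [556/5, 164, 356/5]
L2 α=1/3: [379/5, 115, 364/5]
L3 α=1/3: [1438/15, 358/3, 541/5]
L4 α=1/6: [848/9, 1090/9, 111]
L5 α=3/4: [428/9, 961/9, 363/4]
L6 α=5/6: [3533/54, 3031/54, 4883/24]
→ [65, 56, 203]

at x=1,y=0 over L1,L2,L3,L4,L5,L6:
after L1 α=3/4: [297/4, 591/4, 219/4]
after L2 α=1/4: [1503/16, 1917/16, 1365/16]
after L3 α=1/3: [853/8, 3061/24, 1933/24]
after L4 α=1/2: [1605/16, 8941/48, 7333/48]
after L5 α=3/7: [2505/28, 9733/84, 1279/12]
after L6 α=5/6: [5035/56, 34933/504, 3019/72]
→ [90, 69, 42]

query (0,0) [L1,L2,L3,L4,L5,L6] — begin 0,0,0
after L1 α=1/3: [82, 20/3, 83/3]
after L2 α=0: [82, 20/3, 83/3]
after L3 α=1/2: [269/2, 187/3, 767/6]
after L4 α=1/2: [549/4, 323/3, 1541/12]
after L5 α=1/7: [2083/14, 767/7, 277/2]
after L6 α=1/2: [2461/28, 1080/7, 547/4]
→ [88, 154, 137]

(3,1) stack=L1,L2,L3,L4,L5; from [0,0,0]:
+L1 (α=1/4) → [209/4, 63/2, 49/4]
+L2 (α=3/4) → [1229/16, 1479/8, 961/16]
+L3 (α=1) → [88, 184, 153]
+L4 (α=4/7) → [376/7, 1252/7, 883/7]
+L5 (α=2/3) → [2882/21, 2722/21, 1335/7]
→ [137, 130, 191]


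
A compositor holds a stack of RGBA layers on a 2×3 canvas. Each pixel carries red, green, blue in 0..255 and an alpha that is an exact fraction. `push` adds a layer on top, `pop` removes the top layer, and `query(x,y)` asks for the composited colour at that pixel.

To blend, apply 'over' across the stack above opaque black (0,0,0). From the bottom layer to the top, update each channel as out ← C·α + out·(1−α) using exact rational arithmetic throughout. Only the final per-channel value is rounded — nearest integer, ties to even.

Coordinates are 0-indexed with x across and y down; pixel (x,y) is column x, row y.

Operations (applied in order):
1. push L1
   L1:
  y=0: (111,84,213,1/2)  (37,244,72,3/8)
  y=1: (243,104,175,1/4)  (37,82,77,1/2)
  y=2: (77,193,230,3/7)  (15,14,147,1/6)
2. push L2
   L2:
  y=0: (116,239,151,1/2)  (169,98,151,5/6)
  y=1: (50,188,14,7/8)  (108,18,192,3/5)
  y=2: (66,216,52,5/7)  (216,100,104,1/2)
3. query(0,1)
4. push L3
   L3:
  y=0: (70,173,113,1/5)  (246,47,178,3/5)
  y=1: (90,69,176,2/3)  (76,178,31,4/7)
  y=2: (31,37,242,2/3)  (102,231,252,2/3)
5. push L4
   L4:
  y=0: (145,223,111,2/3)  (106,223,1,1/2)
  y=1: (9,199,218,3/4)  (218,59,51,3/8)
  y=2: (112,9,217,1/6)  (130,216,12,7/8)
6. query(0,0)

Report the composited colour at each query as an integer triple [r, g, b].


(0,1) stack=L1,L2; from [0,0,0]:
L1 α=1/4: [243/4, 26, 175/4]
L2 α=7/8: [1643/32, 671/4, 567/32]
→ [51, 168, 18]

(0,0) stack=L1,L2,L3,L4; from [0,0,0]:
+L1 (α=1/2) → [111/2, 42, 213/2]
+L2 (α=1/2) → [343/4, 281/2, 515/4]
+L3 (α=1/5) → [413/5, 147, 628/5]
+L4 (α=2/3) → [621/5, 593/3, 1738/15]
= [124, 198, 116]


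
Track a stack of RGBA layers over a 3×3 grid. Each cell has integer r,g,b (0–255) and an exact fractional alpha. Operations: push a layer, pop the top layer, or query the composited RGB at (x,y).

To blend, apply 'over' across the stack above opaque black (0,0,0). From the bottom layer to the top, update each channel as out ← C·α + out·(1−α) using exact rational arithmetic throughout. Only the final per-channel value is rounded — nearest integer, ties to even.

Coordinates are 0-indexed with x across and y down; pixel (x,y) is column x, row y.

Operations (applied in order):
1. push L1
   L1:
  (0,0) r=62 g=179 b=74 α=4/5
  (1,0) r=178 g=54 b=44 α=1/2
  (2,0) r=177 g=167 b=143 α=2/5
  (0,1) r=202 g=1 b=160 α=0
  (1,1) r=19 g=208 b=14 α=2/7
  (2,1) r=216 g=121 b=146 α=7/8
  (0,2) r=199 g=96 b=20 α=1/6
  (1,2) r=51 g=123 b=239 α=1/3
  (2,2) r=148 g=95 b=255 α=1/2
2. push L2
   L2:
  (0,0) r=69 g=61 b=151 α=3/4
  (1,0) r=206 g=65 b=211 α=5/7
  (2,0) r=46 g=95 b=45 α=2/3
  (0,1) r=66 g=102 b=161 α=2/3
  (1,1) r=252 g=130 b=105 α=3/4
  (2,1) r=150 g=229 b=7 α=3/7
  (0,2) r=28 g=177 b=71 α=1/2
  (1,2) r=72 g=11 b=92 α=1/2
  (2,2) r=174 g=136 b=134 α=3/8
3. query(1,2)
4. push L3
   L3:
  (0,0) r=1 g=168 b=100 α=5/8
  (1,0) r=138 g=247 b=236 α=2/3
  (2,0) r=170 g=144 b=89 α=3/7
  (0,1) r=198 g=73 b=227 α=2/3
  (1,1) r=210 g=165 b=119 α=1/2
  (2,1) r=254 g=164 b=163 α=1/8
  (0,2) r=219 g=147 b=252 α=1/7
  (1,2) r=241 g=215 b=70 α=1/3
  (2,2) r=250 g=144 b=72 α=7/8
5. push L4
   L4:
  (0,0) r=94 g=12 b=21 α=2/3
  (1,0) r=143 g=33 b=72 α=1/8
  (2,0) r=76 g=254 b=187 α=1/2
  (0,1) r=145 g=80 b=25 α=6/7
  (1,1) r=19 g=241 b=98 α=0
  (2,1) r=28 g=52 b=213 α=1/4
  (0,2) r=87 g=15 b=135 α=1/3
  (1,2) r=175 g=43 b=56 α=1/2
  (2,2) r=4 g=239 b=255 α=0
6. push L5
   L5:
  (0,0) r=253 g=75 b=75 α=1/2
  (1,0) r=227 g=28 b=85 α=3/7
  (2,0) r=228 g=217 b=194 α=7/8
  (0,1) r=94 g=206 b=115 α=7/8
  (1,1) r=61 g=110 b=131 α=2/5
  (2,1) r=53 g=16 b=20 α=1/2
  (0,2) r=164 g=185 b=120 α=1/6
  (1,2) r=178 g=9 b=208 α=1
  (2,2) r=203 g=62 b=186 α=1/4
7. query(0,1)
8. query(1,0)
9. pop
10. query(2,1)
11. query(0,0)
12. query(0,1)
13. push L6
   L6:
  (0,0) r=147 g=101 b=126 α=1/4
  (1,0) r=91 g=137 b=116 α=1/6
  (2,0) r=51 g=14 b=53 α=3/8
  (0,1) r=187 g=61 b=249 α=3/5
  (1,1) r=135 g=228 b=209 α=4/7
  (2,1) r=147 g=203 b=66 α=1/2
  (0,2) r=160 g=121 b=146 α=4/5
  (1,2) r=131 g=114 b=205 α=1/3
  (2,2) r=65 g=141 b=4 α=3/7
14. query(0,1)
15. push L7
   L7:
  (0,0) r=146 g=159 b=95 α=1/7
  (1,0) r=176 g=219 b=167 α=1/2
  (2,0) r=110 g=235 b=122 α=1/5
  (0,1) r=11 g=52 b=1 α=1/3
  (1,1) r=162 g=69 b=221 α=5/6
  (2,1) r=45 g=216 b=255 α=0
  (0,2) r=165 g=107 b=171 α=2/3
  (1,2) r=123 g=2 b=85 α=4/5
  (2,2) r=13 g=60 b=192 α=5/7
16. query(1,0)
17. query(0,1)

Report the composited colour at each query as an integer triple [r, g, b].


at x=1,y=2 over L1,L2:
+L1 (α=1/3) → [17, 41, 239/3]
+L2 (α=1/2) → [89/2, 26, 515/6]
→ [44, 26, 86]

at x=0,y=1 over L1,L2,L3,L4,L5:
+L1 (α=0) → [0, 0, 0]
+L2 (α=2/3) → [44, 68, 322/3]
+L3 (α=2/3) → [440/3, 214/3, 1684/9]
+L4 (α=6/7) → [3050/21, 1654/21, 3034/63]
+L5 (α=7/8) → [4217/42, 3992/21, 53749/504]
→ [100, 190, 107]

query (1,0) [L1,L2,L3,L4,L5] — begin 0,0,0
after L1 α=1/2: [89, 27, 22]
after L2 α=5/7: [1208/7, 379/7, 157]
after L3 α=2/3: [3140/21, 1279/7, 629/3]
after L4 α=1/8: [3569/24, 164, 4619/24]
after L5 α=3/7: [7655/42, 740/7, 6149/42]
= [182, 106, 146]

(2,1) stack=L1,L2,L3,L4; from [0,0,0]:
after L1 α=7/8: [189, 847/8, 511/4]
after L2 α=3/7: [1206/7, 2221/14, 76]
after L3 α=1/8: [365/2, 2549/16, 695/8]
after L4 α=1/4: [1151/8, 8479/64, 3789/32]
= [144, 132, 118]

query (0,0) [L1,L2,L3,L4] — begin 0,0,0
after L1 α=4/5: [248/5, 716/5, 296/5]
after L2 α=3/4: [1283/20, 1631/20, 2561/20]
after L3 α=5/8: [3949/160, 21693/160, 17683/160]
after L4 α=2/3: [11343/160, 8511/160, 24403/480]
= [71, 53, 51]

(0,1) stack=L1,L2,L3,L4; from [0,0,0]:
after L1 α=0: [0, 0, 0]
after L2 α=2/3: [44, 68, 322/3]
after L3 α=2/3: [440/3, 214/3, 1684/9]
after L4 α=6/7: [3050/21, 1654/21, 3034/63]
rounded: [145, 79, 48]

at x=0,y=1 over L1,L2,L3,L4,L6:
+L1 (α=0) → [0, 0, 0]
+L2 (α=2/3) → [44, 68, 322/3]
+L3 (α=2/3) → [440/3, 214/3, 1684/9]
+L4 (α=6/7) → [3050/21, 1654/21, 3034/63]
+L6 (α=3/5) → [17881/105, 7151/105, 53129/315]
rounded: [170, 68, 169]

at x=1,y=0 over L1,L2,L3,L4,L6,L7:
+L1 (α=1/2) → [89, 27, 22]
+L2 (α=5/7) → [1208/7, 379/7, 157]
+L3 (α=2/3) → [3140/21, 1279/7, 629/3]
+L4 (α=1/8) → [3569/24, 164, 4619/24]
+L6 (α=1/6) → [20029/144, 319/2, 25879/144]
+L7 (α=1/2) → [45373/288, 757/4, 49927/288]
rounded: [158, 189, 173]

at x=0,y=1 over L1,L2,L3,L4,L6,L7:
+L1 (α=0) → [0, 0, 0]
+L2 (α=2/3) → [44, 68, 322/3]
+L3 (α=2/3) → [440/3, 214/3, 1684/9]
+L4 (α=6/7) → [3050/21, 1654/21, 3034/63]
+L6 (α=3/5) → [17881/105, 7151/105, 53129/315]
+L7 (α=1/3) → [36917/315, 19762/315, 106573/945]
→ [117, 63, 113]


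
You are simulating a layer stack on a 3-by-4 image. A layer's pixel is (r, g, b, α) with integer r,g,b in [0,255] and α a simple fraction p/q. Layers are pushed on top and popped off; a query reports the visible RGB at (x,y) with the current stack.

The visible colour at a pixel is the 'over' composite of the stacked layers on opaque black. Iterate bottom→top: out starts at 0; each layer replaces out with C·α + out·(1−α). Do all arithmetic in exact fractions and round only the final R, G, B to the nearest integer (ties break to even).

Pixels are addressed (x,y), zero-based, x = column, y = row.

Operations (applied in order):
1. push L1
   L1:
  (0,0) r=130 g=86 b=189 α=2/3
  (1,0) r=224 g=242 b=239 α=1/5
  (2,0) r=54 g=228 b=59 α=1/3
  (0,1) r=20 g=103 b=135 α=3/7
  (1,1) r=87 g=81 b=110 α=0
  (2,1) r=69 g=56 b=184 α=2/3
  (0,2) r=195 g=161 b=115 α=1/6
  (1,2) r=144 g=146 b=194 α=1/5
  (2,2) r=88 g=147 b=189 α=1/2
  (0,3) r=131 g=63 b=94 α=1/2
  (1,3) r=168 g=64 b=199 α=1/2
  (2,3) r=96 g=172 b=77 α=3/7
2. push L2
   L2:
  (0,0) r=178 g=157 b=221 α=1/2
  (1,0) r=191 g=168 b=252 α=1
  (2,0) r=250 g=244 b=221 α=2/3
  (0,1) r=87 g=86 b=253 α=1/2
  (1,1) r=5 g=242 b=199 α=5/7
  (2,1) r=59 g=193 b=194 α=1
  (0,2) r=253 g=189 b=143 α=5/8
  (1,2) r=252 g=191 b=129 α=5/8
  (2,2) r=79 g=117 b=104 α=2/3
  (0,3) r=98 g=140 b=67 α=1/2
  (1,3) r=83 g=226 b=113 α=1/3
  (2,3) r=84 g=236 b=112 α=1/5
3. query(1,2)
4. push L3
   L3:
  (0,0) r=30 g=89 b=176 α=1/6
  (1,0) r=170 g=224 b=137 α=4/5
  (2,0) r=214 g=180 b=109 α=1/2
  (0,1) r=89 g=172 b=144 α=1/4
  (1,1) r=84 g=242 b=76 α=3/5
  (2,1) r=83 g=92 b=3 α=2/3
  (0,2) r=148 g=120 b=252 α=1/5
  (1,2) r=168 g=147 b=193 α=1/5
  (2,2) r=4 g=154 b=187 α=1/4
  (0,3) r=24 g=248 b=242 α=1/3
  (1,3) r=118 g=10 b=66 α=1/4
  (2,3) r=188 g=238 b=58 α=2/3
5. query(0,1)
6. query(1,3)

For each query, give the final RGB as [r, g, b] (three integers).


at x=1,y=2 over L1,L2:
L1 α=1/5: [144/5, 146/5, 194/5]
L2 α=5/8: [1683/10, 5213/40, 3807/40]
= [168, 130, 95]

at x=0,y=1 over L1,L2,L3:
after L1 α=3/7: [60/7, 309/7, 405/7]
after L2 α=1/2: [669/14, 911/14, 1088/7]
after L3 α=1/4: [3253/56, 5141/56, 1068/7]
→ [58, 92, 153]

at x=1,y=3 over L1,L2,L3:
+L1 (α=1/2) → [84, 32, 199/2]
+L2 (α=1/3) → [251/3, 290/3, 104]
+L3 (α=1/4) → [369/4, 75, 189/2]
→ [92, 75, 94]


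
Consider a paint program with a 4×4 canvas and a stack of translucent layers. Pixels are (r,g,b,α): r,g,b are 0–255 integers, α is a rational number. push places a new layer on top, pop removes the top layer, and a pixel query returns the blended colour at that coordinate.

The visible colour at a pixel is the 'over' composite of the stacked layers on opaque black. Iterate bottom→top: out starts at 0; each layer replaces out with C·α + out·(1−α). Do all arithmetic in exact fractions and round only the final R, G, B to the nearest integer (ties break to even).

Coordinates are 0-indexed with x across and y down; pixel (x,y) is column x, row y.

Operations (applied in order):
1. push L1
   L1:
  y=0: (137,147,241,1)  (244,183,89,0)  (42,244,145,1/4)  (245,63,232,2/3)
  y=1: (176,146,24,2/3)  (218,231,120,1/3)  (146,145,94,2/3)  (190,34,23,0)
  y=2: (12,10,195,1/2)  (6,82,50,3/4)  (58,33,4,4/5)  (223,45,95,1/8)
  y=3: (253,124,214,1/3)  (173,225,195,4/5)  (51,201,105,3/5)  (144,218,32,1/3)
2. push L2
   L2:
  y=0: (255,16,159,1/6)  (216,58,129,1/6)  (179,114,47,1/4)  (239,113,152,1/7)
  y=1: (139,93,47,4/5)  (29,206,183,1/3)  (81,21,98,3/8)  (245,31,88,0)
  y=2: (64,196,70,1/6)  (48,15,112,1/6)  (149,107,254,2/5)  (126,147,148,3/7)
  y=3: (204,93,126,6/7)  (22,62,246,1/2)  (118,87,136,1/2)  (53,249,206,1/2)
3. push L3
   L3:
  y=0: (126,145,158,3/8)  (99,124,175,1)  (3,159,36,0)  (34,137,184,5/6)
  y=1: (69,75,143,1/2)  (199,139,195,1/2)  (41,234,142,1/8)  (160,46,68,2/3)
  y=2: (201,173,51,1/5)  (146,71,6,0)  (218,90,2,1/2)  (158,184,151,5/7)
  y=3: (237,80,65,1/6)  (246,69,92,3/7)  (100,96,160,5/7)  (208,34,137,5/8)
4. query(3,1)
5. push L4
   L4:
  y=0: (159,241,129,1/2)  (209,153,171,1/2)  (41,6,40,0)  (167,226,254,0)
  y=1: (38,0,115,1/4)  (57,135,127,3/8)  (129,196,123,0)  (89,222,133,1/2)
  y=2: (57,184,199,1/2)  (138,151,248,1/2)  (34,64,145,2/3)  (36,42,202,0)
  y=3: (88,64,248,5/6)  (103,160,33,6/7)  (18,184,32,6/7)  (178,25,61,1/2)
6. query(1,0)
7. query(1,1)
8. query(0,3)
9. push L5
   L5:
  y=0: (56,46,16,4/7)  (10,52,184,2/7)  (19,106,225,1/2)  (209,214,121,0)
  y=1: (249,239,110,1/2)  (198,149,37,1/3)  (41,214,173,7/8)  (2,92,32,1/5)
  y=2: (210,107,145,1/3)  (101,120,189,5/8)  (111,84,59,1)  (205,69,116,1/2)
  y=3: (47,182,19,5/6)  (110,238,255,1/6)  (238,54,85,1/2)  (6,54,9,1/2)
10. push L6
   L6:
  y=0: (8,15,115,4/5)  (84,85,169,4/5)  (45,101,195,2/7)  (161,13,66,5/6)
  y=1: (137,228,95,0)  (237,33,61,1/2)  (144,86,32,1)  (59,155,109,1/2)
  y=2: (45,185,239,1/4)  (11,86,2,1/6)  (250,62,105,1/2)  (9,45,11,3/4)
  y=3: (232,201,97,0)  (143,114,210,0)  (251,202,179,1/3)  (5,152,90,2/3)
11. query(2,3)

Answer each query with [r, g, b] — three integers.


query (3,1) [L1,L2,L3] — begin 0,0,0
after L1 α=0: [0, 0, 0]
after L2 α=0: [0, 0, 0]
after L3 α=2/3: [320/3, 92/3, 136/3]
rounded: [107, 31, 45]

(1,0) stack=L1,L2,L3,L4; from [0,0,0]:
after L1 α=0: [0, 0, 0]
after L2 α=1/6: [36, 29/3, 43/2]
after L3 α=1: [99, 124, 175]
after L4 α=1/2: [154, 277/2, 173]
= [154, 138, 173]

at x=1,y=1 over L1,L2,L3,L4:
L1 α=1/3: [218/3, 77, 40]
L2 α=1/3: [523/9, 120, 263/3]
L3 α=1/2: [1157/9, 259/2, 424/3]
L4 α=3/8: [1831/18, 2105/16, 3263/24]
→ [102, 132, 136]

at x=0,y=3 over L1,L2,L3,L4:
after L1 α=1/3: [253/3, 124/3, 214/3]
after L2 α=6/7: [3925/21, 1798/21, 2482/21]
after L3 α=1/6: [12301/63, 5335/63, 13775/126]
after L4 α=5/6: [40021/378, 25495/378, 170015/756]
= [106, 67, 225]

query (2,3) [L1,L2,L3,L4,L5,L6] — begin 0,0,0
+L1 (α=3/5) → [153/5, 603/5, 63]
+L2 (α=1/2) → [743/10, 519/5, 199/2]
+L3 (α=5/7) → [3243/35, 3438/35, 999/7]
+L4 (α=6/7) → [7023/245, 42078/245, 2343/49]
+L5 (α=1/2) → [65333/490, 27654/245, 3254/49]
+L6 (α=1/3) → [42276/245, 104798/735, 5093/49]
rounded: [173, 143, 104]
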